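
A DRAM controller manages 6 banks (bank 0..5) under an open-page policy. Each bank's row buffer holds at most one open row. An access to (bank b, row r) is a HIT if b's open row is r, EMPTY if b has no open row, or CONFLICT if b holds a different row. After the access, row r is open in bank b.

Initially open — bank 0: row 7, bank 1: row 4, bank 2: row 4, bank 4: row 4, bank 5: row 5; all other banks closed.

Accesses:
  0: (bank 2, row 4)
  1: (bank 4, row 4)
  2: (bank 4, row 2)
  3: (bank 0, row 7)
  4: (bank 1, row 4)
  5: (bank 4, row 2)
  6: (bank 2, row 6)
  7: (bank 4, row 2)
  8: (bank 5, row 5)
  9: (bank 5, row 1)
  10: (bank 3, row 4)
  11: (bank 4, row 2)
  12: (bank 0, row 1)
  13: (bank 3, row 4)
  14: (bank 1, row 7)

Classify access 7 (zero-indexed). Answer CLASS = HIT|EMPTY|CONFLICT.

#0 (2,4) H  (was 4)
#1 (4,4) H  (was 4)
#2 (4,2) C  (was 4)
#3 (0,7) H  (was 7)
#4 (1,4) H  (was 4)
#5 (4,2) H  (was 2)
#6 (2,6) C  (was 4)
#7 (4,2) H  (was 2)
#8 (5,5) H  (was 5)
#9 (5,1) C  (was 5)
#10 (3,4) E
#11 (4,2) H  (was 2)
#12 (0,1) C  (was 7)
#13 (3,4) H  (was 4)
#14 (1,7) C  (was 4)

CLASS = HIT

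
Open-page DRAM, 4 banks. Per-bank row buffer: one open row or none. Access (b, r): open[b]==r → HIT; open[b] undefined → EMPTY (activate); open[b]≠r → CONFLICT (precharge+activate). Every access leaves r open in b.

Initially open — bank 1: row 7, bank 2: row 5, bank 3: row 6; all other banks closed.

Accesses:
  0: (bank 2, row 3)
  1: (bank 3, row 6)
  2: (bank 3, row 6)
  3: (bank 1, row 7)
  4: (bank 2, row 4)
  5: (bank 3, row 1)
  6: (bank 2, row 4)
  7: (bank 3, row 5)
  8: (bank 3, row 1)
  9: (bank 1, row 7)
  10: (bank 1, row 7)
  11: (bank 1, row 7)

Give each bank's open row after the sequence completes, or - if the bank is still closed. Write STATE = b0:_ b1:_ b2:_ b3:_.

#0 (2,3) C  (was 5)
#1 (3,6) H  (was 6)
#2 (3,6) H  (was 6)
#3 (1,7) H  (was 7)
#4 (2,4) C  (was 3)
#5 (3,1) C  (was 6)
#6 (2,4) H  (was 4)
#7 (3,5) C  (was 1)
#8 (3,1) C  (was 5)
#9 (1,7) H  (was 7)
#10 (1,7) H  (was 7)
#11 (1,7) H  (was 7)

STATE = b0:- b1:7 b2:4 b3:1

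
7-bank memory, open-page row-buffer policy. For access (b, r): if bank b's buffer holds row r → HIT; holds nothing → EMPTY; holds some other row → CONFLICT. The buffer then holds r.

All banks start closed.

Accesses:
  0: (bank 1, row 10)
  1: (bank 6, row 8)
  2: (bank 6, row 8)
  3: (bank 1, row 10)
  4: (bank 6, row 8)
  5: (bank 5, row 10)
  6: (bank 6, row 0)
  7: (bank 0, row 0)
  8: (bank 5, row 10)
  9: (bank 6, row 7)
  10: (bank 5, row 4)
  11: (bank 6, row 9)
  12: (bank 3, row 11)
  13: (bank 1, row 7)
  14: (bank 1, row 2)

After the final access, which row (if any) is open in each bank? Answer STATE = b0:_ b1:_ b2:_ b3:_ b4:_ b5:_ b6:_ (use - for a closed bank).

STATE = b0:0 b1:2 b2:- b3:11 b4:- b5:4 b6:9

step 0: bank1 None->10 [EMPTY]
step 1: bank6 None->8 [EMPTY]
step 2: bank6 8->8 [HIT]
step 3: bank1 10->10 [HIT]
step 4: bank6 8->8 [HIT]
step 5: bank5 None->10 [EMPTY]
step 6: bank6 8->0 [CONFLICT]
step 7: bank0 None->0 [EMPTY]
step 8: bank5 10->10 [HIT]
step 9: bank6 0->7 [CONFLICT]
step 10: bank5 10->4 [CONFLICT]
step 11: bank6 7->9 [CONFLICT]
step 12: bank3 None->11 [EMPTY]
step 13: bank1 10->7 [CONFLICT]
step 14: bank1 7->2 [CONFLICT]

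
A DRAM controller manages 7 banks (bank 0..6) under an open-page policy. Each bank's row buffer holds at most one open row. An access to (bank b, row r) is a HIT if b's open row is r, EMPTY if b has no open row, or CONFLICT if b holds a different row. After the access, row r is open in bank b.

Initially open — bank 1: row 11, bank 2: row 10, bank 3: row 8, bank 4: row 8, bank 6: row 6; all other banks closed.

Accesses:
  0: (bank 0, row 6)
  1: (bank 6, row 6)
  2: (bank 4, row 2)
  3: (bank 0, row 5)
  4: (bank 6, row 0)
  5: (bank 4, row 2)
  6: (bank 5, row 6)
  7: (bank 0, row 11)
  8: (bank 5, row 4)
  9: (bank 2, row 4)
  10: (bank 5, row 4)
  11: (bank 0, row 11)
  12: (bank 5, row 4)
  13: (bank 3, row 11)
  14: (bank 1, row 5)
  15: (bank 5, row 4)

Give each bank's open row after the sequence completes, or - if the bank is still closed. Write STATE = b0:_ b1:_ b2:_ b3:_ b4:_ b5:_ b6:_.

STATE = b0:11 b1:5 b2:4 b3:11 b4:2 b5:4 b6:0

  [0] b0 r6: no row ⇒ E
  [1] b6 r6: had r6 ⇒ H
  [2] b4 r2: had r8 ⇒ C
  [3] b0 r5: had r6 ⇒ C
  [4] b6 r0: had r6 ⇒ C
  [5] b4 r2: had r2 ⇒ H
  [6] b5 r6: no row ⇒ E
  [7] b0 r11: had r5 ⇒ C
  [8] b5 r4: had r6 ⇒ C
  [9] b2 r4: had r10 ⇒ C
  [10] b5 r4: had r4 ⇒ H
  [11] b0 r11: had r11 ⇒ H
  [12] b5 r4: had r4 ⇒ H
  [13] b3 r11: had r8 ⇒ C
  [14] b1 r5: had r11 ⇒ C
  [15] b5 r4: had r4 ⇒ H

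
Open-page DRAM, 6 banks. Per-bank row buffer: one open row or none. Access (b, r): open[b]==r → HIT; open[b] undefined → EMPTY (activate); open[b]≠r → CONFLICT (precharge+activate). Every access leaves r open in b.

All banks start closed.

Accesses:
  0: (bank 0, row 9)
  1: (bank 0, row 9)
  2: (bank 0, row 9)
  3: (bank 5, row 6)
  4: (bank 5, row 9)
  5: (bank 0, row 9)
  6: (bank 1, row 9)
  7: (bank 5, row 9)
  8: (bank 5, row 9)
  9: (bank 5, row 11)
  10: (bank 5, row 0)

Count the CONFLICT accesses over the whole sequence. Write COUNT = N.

0: bank 0 row 9 — prev None → EMPTY
1: bank 0 row 9 — prev 9 → HIT
2: bank 0 row 9 — prev 9 → HIT
3: bank 5 row 6 — prev None → EMPTY
4: bank 5 row 9 — prev 6 → CONFLICT
5: bank 0 row 9 — prev 9 → HIT
6: bank 1 row 9 — prev None → EMPTY
7: bank 5 row 9 — prev 9 → HIT
8: bank 5 row 9 — prev 9 → HIT
9: bank 5 row 11 — prev 9 → CONFLICT
10: bank 5 row 0 — prev 11 → CONFLICT

COUNT = 3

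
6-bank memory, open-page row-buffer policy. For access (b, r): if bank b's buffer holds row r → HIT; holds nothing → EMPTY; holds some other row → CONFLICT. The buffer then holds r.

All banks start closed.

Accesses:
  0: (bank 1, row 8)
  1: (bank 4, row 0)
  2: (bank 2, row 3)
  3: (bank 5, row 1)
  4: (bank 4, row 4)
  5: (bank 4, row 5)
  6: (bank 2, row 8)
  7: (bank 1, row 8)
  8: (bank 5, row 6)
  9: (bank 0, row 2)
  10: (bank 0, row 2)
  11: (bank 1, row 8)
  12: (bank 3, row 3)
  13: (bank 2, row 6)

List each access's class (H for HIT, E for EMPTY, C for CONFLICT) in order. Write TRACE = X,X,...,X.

TRACE = E,E,E,E,C,C,C,H,C,E,H,H,E,C

  [0] b1 r8: no row ⇒ E
  [1] b4 r0: no row ⇒ E
  [2] b2 r3: no row ⇒ E
  [3] b5 r1: no row ⇒ E
  [4] b4 r4: had r0 ⇒ C
  [5] b4 r5: had r4 ⇒ C
  [6] b2 r8: had r3 ⇒ C
  [7] b1 r8: had r8 ⇒ H
  [8] b5 r6: had r1 ⇒ C
  [9] b0 r2: no row ⇒ E
  [10] b0 r2: had r2 ⇒ H
  [11] b1 r8: had r8 ⇒ H
  [12] b3 r3: no row ⇒ E
  [13] b2 r6: had r8 ⇒ C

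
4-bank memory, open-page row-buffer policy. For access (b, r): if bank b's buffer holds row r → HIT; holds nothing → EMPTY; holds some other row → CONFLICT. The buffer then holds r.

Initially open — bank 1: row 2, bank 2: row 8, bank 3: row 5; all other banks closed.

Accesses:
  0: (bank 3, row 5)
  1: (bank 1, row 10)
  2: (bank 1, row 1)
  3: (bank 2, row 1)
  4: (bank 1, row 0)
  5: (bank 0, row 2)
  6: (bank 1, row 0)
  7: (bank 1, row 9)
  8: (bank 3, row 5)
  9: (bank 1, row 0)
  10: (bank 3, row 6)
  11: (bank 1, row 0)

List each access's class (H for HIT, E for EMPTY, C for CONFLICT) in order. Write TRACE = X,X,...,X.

  [0] b3 r5: had r5 ⇒ H
  [1] b1 r10: had r2 ⇒ C
  [2] b1 r1: had r10 ⇒ C
  [3] b2 r1: had r8 ⇒ C
  [4] b1 r0: had r1 ⇒ C
  [5] b0 r2: no row ⇒ E
  [6] b1 r0: had r0 ⇒ H
  [7] b1 r9: had r0 ⇒ C
  [8] b3 r5: had r5 ⇒ H
  [9] b1 r0: had r9 ⇒ C
  [10] b3 r6: had r5 ⇒ C
  [11] b1 r0: had r0 ⇒ H

TRACE = H,C,C,C,C,E,H,C,H,C,C,H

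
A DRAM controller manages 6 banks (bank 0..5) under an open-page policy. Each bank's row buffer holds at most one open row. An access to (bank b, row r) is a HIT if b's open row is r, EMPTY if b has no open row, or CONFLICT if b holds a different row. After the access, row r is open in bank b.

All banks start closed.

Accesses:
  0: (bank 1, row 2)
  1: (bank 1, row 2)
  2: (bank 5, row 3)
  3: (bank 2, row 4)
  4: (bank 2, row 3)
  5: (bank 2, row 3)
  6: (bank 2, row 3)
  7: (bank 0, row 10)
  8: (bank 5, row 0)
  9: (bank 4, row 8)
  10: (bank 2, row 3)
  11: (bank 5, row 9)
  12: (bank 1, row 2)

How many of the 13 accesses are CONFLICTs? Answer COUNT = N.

  [0] b1 r2: no row ⇒ E
  [1] b1 r2: had r2 ⇒ H
  [2] b5 r3: no row ⇒ E
  [3] b2 r4: no row ⇒ E
  [4] b2 r3: had r4 ⇒ C
  [5] b2 r3: had r3 ⇒ H
  [6] b2 r3: had r3 ⇒ H
  [7] b0 r10: no row ⇒ E
  [8] b5 r0: had r3 ⇒ C
  [9] b4 r8: no row ⇒ E
  [10] b2 r3: had r3 ⇒ H
  [11] b5 r9: had r0 ⇒ C
  [12] b1 r2: had r2 ⇒ H

COUNT = 3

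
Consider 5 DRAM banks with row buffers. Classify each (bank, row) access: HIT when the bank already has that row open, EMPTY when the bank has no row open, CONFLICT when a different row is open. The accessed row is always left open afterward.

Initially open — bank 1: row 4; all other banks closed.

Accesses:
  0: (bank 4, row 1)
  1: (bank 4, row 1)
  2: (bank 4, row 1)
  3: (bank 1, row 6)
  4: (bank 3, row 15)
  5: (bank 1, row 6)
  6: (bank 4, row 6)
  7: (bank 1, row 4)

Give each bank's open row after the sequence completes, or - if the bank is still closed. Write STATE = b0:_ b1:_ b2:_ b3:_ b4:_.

STATE = b0:- b1:4 b2:- b3:15 b4:6

0: bank 4 row 1 — prev None → EMPTY
1: bank 4 row 1 — prev 1 → HIT
2: bank 4 row 1 — prev 1 → HIT
3: bank 1 row 6 — prev 4 → CONFLICT
4: bank 3 row 15 — prev None → EMPTY
5: bank 1 row 6 — prev 6 → HIT
6: bank 4 row 6 — prev 1 → CONFLICT
7: bank 1 row 4 — prev 6 → CONFLICT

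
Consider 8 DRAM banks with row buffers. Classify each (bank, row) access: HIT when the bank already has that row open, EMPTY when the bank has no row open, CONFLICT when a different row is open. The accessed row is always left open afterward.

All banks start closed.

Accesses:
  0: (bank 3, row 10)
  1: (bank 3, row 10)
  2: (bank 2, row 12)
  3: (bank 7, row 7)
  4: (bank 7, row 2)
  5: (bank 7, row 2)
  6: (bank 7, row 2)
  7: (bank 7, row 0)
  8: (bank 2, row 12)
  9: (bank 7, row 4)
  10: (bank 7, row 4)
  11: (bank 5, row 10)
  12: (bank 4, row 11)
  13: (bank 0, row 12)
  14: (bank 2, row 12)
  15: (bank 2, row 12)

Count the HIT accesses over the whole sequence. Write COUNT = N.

COUNT = 7

  [0] b3 r10: no row ⇒ E
  [1] b3 r10: had r10 ⇒ H
  [2] b2 r12: no row ⇒ E
  [3] b7 r7: no row ⇒ E
  [4] b7 r2: had r7 ⇒ C
  [5] b7 r2: had r2 ⇒ H
  [6] b7 r2: had r2 ⇒ H
  [7] b7 r0: had r2 ⇒ C
  [8] b2 r12: had r12 ⇒ H
  [9] b7 r4: had r0 ⇒ C
  [10] b7 r4: had r4 ⇒ H
  [11] b5 r10: no row ⇒ E
  [12] b4 r11: no row ⇒ E
  [13] b0 r12: no row ⇒ E
  [14] b2 r12: had r12 ⇒ H
  [15] b2 r12: had r12 ⇒ H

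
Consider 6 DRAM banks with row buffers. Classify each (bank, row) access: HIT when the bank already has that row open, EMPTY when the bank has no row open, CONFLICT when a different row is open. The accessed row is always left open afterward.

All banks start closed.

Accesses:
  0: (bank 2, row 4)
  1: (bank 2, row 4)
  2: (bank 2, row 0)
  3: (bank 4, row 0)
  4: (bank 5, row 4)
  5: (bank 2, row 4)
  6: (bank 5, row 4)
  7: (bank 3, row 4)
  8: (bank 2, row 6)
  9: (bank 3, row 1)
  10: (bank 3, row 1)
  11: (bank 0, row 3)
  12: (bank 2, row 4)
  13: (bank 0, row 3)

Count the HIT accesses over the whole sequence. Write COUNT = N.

COUNT = 4

0: bank 2 row 4 — prev None → EMPTY
1: bank 2 row 4 — prev 4 → HIT
2: bank 2 row 0 — prev 4 → CONFLICT
3: bank 4 row 0 — prev None → EMPTY
4: bank 5 row 4 — prev None → EMPTY
5: bank 2 row 4 — prev 0 → CONFLICT
6: bank 5 row 4 — prev 4 → HIT
7: bank 3 row 4 — prev None → EMPTY
8: bank 2 row 6 — prev 4 → CONFLICT
9: bank 3 row 1 — prev 4 → CONFLICT
10: bank 3 row 1 — prev 1 → HIT
11: bank 0 row 3 — prev None → EMPTY
12: bank 2 row 4 — prev 6 → CONFLICT
13: bank 0 row 3 — prev 3 → HIT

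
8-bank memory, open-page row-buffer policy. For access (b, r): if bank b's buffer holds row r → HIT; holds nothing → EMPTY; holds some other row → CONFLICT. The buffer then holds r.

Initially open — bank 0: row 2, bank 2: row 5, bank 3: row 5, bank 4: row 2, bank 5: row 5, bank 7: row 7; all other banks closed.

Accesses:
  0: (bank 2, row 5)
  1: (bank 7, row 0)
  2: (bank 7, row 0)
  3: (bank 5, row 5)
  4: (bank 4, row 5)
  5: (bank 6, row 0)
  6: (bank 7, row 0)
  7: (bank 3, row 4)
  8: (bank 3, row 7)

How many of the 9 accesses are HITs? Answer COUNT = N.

COUNT = 4

0: bank 2 row 5 — prev 5 → HIT
1: bank 7 row 0 — prev 7 → CONFLICT
2: bank 7 row 0 — prev 0 → HIT
3: bank 5 row 5 — prev 5 → HIT
4: bank 4 row 5 — prev 2 → CONFLICT
5: bank 6 row 0 — prev None → EMPTY
6: bank 7 row 0 — prev 0 → HIT
7: bank 3 row 4 — prev 5 → CONFLICT
8: bank 3 row 7 — prev 4 → CONFLICT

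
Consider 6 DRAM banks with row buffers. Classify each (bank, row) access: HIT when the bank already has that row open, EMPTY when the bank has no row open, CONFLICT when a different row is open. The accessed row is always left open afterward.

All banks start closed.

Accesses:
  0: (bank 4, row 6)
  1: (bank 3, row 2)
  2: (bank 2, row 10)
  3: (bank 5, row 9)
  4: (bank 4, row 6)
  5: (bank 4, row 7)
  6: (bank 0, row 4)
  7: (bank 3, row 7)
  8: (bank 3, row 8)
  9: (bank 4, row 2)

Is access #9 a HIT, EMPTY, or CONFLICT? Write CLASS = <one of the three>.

CLASS = CONFLICT

  [0] b4 r6: no row ⇒ E
  [1] b3 r2: no row ⇒ E
  [2] b2 r10: no row ⇒ E
  [3] b5 r9: no row ⇒ E
  [4] b4 r6: had r6 ⇒ H
  [5] b4 r7: had r6 ⇒ C
  [6] b0 r4: no row ⇒ E
  [7] b3 r7: had r2 ⇒ C
  [8] b3 r8: had r7 ⇒ C
  [9] b4 r2: had r7 ⇒ C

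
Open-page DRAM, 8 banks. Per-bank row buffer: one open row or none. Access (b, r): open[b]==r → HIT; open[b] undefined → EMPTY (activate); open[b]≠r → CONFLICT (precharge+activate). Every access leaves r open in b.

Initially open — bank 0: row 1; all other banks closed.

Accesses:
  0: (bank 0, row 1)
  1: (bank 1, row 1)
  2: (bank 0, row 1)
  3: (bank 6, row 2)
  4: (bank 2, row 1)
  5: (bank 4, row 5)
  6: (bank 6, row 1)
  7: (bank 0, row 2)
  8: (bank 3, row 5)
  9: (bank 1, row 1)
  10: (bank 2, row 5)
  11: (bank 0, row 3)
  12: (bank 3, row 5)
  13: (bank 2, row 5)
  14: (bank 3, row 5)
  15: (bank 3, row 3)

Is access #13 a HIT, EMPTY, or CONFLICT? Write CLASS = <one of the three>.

CLASS = HIT

  [0] b0 r1: had r1 ⇒ H
  [1] b1 r1: no row ⇒ E
  [2] b0 r1: had r1 ⇒ H
  [3] b6 r2: no row ⇒ E
  [4] b2 r1: no row ⇒ E
  [5] b4 r5: no row ⇒ E
  [6] b6 r1: had r2 ⇒ C
  [7] b0 r2: had r1 ⇒ C
  [8] b3 r5: no row ⇒ E
  [9] b1 r1: had r1 ⇒ H
  [10] b2 r5: had r1 ⇒ C
  [11] b0 r3: had r2 ⇒ C
  [12] b3 r5: had r5 ⇒ H
  [13] b2 r5: had r5 ⇒ H
  [14] b3 r5: had r5 ⇒ H
  [15] b3 r3: had r5 ⇒ C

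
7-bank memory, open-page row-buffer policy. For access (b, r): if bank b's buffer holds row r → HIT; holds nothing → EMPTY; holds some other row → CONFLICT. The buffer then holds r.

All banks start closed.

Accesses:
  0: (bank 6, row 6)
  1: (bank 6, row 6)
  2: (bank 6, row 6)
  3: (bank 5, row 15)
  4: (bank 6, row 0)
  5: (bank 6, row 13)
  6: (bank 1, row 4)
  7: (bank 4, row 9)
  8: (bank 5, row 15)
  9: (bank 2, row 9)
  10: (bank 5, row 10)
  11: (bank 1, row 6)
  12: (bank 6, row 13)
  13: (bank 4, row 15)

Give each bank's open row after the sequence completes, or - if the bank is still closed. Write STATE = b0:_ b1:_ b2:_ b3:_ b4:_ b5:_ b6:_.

step 0: bank6 None->6 [EMPTY]
step 1: bank6 6->6 [HIT]
step 2: bank6 6->6 [HIT]
step 3: bank5 None->15 [EMPTY]
step 4: bank6 6->0 [CONFLICT]
step 5: bank6 0->13 [CONFLICT]
step 6: bank1 None->4 [EMPTY]
step 7: bank4 None->9 [EMPTY]
step 8: bank5 15->15 [HIT]
step 9: bank2 None->9 [EMPTY]
step 10: bank5 15->10 [CONFLICT]
step 11: bank1 4->6 [CONFLICT]
step 12: bank6 13->13 [HIT]
step 13: bank4 9->15 [CONFLICT]

STATE = b0:- b1:6 b2:9 b3:- b4:15 b5:10 b6:13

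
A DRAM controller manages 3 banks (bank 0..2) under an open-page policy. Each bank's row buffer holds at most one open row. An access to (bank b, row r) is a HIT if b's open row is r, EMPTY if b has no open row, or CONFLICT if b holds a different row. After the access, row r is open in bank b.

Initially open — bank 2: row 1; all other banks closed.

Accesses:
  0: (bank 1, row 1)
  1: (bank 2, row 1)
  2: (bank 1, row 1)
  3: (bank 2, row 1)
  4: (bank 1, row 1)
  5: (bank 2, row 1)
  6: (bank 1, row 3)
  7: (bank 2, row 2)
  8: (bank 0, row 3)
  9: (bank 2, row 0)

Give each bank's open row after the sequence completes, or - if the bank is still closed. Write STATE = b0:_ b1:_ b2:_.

0: bank 1 row 1 — prev None → EMPTY
1: bank 2 row 1 — prev 1 → HIT
2: bank 1 row 1 — prev 1 → HIT
3: bank 2 row 1 — prev 1 → HIT
4: bank 1 row 1 — prev 1 → HIT
5: bank 2 row 1 — prev 1 → HIT
6: bank 1 row 3 — prev 1 → CONFLICT
7: bank 2 row 2 — prev 1 → CONFLICT
8: bank 0 row 3 — prev None → EMPTY
9: bank 2 row 0 — prev 2 → CONFLICT

STATE = b0:3 b1:3 b2:0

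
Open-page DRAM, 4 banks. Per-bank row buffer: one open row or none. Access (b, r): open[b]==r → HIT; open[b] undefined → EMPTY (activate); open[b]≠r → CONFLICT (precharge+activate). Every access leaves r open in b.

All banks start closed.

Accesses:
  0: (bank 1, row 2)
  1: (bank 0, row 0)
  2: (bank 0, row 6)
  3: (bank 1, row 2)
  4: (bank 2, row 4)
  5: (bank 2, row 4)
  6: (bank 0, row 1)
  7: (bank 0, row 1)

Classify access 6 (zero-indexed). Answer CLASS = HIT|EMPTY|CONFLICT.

CLASS = CONFLICT

  [0] b1 r2: no row ⇒ E
  [1] b0 r0: no row ⇒ E
  [2] b0 r6: had r0 ⇒ C
  [3] b1 r2: had r2 ⇒ H
  [4] b2 r4: no row ⇒ E
  [5] b2 r4: had r4 ⇒ H
  [6] b0 r1: had r6 ⇒ C
  [7] b0 r1: had r1 ⇒ H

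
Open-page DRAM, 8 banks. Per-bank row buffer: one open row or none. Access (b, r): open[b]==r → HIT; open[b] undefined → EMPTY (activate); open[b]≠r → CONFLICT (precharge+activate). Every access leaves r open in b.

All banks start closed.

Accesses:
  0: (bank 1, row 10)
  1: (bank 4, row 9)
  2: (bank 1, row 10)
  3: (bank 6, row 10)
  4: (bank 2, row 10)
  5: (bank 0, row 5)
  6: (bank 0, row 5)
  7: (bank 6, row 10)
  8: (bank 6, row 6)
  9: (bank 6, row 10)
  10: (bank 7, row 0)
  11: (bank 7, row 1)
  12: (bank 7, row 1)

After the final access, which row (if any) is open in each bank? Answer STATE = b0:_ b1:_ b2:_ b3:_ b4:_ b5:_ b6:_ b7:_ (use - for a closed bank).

0: bank 1 row 10 — prev None → EMPTY
1: bank 4 row 9 — prev None → EMPTY
2: bank 1 row 10 — prev 10 → HIT
3: bank 6 row 10 — prev None → EMPTY
4: bank 2 row 10 — prev None → EMPTY
5: bank 0 row 5 — prev None → EMPTY
6: bank 0 row 5 — prev 5 → HIT
7: bank 6 row 10 — prev 10 → HIT
8: bank 6 row 6 — prev 10 → CONFLICT
9: bank 6 row 10 — prev 6 → CONFLICT
10: bank 7 row 0 — prev None → EMPTY
11: bank 7 row 1 — prev 0 → CONFLICT
12: bank 7 row 1 — prev 1 → HIT

STATE = b0:5 b1:10 b2:10 b3:- b4:9 b5:- b6:10 b7:1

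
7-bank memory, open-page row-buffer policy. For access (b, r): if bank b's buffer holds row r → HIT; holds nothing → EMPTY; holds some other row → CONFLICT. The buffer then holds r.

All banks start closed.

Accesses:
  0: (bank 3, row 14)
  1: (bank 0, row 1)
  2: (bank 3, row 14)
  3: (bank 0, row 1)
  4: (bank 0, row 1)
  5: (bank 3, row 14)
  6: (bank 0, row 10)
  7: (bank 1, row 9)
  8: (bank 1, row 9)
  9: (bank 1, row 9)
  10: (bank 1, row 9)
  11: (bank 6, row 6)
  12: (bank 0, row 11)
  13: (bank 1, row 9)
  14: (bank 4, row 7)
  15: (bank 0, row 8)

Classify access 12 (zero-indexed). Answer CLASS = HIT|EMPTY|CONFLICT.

CLASS = CONFLICT

  [0] b3 r14: no row ⇒ E
  [1] b0 r1: no row ⇒ E
  [2] b3 r14: had r14 ⇒ H
  [3] b0 r1: had r1 ⇒ H
  [4] b0 r1: had r1 ⇒ H
  [5] b3 r14: had r14 ⇒ H
  [6] b0 r10: had r1 ⇒ C
  [7] b1 r9: no row ⇒ E
  [8] b1 r9: had r9 ⇒ H
  [9] b1 r9: had r9 ⇒ H
  [10] b1 r9: had r9 ⇒ H
  [11] b6 r6: no row ⇒ E
  [12] b0 r11: had r10 ⇒ C
  [13] b1 r9: had r9 ⇒ H
  [14] b4 r7: no row ⇒ E
  [15] b0 r8: had r11 ⇒ C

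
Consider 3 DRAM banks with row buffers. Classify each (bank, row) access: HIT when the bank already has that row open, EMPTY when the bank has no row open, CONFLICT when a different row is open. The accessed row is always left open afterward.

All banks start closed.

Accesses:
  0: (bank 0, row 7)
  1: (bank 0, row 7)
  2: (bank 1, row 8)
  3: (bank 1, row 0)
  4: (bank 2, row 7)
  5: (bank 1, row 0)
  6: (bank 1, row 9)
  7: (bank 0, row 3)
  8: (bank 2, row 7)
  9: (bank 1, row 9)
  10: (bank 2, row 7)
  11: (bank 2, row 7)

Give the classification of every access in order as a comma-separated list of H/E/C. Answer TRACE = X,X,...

#0 (0,7) E
#1 (0,7) H  (was 7)
#2 (1,8) E
#3 (1,0) C  (was 8)
#4 (2,7) E
#5 (1,0) H  (was 0)
#6 (1,9) C  (was 0)
#7 (0,3) C  (was 7)
#8 (2,7) H  (was 7)
#9 (1,9) H  (was 9)
#10 (2,7) H  (was 7)
#11 (2,7) H  (was 7)

TRACE = E,H,E,C,E,H,C,C,H,H,H,H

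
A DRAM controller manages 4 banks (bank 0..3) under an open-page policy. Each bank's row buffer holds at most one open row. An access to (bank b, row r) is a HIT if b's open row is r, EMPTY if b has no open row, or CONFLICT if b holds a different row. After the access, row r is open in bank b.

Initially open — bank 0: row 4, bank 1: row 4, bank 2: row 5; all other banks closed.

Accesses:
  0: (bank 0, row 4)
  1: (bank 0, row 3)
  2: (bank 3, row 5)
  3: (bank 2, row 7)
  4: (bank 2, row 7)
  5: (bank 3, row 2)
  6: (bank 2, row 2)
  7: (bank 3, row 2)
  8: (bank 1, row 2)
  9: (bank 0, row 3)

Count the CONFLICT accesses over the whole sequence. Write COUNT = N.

#0 (0,4) H  (was 4)
#1 (0,3) C  (was 4)
#2 (3,5) E
#3 (2,7) C  (was 5)
#4 (2,7) H  (was 7)
#5 (3,2) C  (was 5)
#6 (2,2) C  (was 7)
#7 (3,2) H  (was 2)
#8 (1,2) C  (was 4)
#9 (0,3) H  (was 3)

COUNT = 5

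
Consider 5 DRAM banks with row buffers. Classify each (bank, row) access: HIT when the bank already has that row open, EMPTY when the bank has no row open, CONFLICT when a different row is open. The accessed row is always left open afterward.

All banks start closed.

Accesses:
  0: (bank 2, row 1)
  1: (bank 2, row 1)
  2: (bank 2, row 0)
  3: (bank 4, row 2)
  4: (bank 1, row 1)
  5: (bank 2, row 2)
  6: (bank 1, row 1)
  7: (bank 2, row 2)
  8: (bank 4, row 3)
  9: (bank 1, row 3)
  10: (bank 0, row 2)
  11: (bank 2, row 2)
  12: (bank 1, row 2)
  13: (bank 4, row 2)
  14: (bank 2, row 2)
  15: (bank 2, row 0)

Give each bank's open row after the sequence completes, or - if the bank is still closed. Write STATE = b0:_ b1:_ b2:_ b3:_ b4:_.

STATE = b0:2 b1:2 b2:0 b3:- b4:2

#0 (2,1) E
#1 (2,1) H  (was 1)
#2 (2,0) C  (was 1)
#3 (4,2) E
#4 (1,1) E
#5 (2,2) C  (was 0)
#6 (1,1) H  (was 1)
#7 (2,2) H  (was 2)
#8 (4,3) C  (was 2)
#9 (1,3) C  (was 1)
#10 (0,2) E
#11 (2,2) H  (was 2)
#12 (1,2) C  (was 3)
#13 (4,2) C  (was 3)
#14 (2,2) H  (was 2)
#15 (2,0) C  (was 2)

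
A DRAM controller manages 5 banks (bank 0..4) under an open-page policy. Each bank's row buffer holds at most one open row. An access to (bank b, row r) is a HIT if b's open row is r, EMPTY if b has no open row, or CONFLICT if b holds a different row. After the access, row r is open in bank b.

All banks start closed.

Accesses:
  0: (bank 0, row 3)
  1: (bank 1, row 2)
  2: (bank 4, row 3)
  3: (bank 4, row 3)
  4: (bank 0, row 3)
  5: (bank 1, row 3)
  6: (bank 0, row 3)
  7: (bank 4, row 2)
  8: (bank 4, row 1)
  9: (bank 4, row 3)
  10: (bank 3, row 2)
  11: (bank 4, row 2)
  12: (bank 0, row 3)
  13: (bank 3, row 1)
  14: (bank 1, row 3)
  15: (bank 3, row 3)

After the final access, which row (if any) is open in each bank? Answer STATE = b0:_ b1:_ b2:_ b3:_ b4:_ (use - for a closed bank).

STATE = b0:3 b1:3 b2:- b3:3 b4:2

0: bank 0 row 3 — prev None → EMPTY
1: bank 1 row 2 — prev None → EMPTY
2: bank 4 row 3 — prev None → EMPTY
3: bank 4 row 3 — prev 3 → HIT
4: bank 0 row 3 — prev 3 → HIT
5: bank 1 row 3 — prev 2 → CONFLICT
6: bank 0 row 3 — prev 3 → HIT
7: bank 4 row 2 — prev 3 → CONFLICT
8: bank 4 row 1 — prev 2 → CONFLICT
9: bank 4 row 3 — prev 1 → CONFLICT
10: bank 3 row 2 — prev None → EMPTY
11: bank 4 row 2 — prev 3 → CONFLICT
12: bank 0 row 3 — prev 3 → HIT
13: bank 3 row 1 — prev 2 → CONFLICT
14: bank 1 row 3 — prev 3 → HIT
15: bank 3 row 3 — prev 1 → CONFLICT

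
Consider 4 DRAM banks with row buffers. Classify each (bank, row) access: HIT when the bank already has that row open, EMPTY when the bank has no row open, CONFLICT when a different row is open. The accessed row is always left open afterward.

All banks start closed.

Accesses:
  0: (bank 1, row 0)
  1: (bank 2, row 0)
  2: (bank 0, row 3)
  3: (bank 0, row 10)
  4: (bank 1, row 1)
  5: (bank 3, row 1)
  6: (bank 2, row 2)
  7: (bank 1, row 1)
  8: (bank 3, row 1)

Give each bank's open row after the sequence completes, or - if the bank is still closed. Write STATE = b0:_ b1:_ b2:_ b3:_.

STATE = b0:10 b1:1 b2:2 b3:1

  [0] b1 r0: no row ⇒ E
  [1] b2 r0: no row ⇒ E
  [2] b0 r3: no row ⇒ E
  [3] b0 r10: had r3 ⇒ C
  [4] b1 r1: had r0 ⇒ C
  [5] b3 r1: no row ⇒ E
  [6] b2 r2: had r0 ⇒ C
  [7] b1 r1: had r1 ⇒ H
  [8] b3 r1: had r1 ⇒ H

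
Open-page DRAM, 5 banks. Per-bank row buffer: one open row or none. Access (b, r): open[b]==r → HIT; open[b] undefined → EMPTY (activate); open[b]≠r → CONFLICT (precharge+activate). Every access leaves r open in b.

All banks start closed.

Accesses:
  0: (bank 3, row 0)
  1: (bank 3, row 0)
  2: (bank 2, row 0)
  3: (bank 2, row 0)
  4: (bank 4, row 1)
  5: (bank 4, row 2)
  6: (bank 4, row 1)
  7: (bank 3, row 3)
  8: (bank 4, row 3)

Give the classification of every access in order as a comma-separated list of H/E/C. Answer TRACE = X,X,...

  [0] b3 r0: no row ⇒ E
  [1] b3 r0: had r0 ⇒ H
  [2] b2 r0: no row ⇒ E
  [3] b2 r0: had r0 ⇒ H
  [4] b4 r1: no row ⇒ E
  [5] b4 r2: had r1 ⇒ C
  [6] b4 r1: had r2 ⇒ C
  [7] b3 r3: had r0 ⇒ C
  [8] b4 r3: had r1 ⇒ C

TRACE = E,H,E,H,E,C,C,C,C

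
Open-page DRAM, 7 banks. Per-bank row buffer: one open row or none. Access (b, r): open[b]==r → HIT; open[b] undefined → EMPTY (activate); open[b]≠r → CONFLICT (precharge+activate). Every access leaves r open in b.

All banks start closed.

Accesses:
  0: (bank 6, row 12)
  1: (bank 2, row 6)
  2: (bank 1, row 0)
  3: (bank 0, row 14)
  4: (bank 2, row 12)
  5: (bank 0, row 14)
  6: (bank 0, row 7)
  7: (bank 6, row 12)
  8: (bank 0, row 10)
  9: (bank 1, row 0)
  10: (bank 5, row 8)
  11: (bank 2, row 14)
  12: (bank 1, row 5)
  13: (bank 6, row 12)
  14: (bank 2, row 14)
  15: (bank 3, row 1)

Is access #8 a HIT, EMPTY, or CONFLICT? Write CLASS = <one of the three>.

CLASS = CONFLICT

#0 (6,12) E
#1 (2,6) E
#2 (1,0) E
#3 (0,14) E
#4 (2,12) C  (was 6)
#5 (0,14) H  (was 14)
#6 (0,7) C  (was 14)
#7 (6,12) H  (was 12)
#8 (0,10) C  (was 7)
#9 (1,0) H  (was 0)
#10 (5,8) E
#11 (2,14) C  (was 12)
#12 (1,5) C  (was 0)
#13 (6,12) H  (was 12)
#14 (2,14) H  (was 14)
#15 (3,1) E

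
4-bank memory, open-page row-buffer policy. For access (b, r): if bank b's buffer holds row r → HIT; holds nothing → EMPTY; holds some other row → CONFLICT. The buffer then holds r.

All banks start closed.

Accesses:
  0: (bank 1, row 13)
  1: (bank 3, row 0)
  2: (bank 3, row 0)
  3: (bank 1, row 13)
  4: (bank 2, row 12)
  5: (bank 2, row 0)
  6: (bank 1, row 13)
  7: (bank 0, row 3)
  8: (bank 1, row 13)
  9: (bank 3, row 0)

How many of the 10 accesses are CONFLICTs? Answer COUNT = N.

COUNT = 1

#0 (1,13) E
#1 (3,0) E
#2 (3,0) H  (was 0)
#3 (1,13) H  (was 13)
#4 (2,12) E
#5 (2,0) C  (was 12)
#6 (1,13) H  (was 13)
#7 (0,3) E
#8 (1,13) H  (was 13)
#9 (3,0) H  (was 0)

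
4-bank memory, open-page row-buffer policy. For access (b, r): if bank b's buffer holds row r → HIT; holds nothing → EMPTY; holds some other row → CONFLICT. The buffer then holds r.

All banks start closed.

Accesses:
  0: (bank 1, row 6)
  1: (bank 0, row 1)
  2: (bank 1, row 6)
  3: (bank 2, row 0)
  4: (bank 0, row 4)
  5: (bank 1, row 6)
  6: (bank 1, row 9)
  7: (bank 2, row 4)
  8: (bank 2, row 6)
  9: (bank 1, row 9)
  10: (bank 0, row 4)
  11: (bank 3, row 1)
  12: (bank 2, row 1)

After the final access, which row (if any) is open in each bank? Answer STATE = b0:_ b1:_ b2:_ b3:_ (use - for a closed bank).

  [0] b1 r6: no row ⇒ E
  [1] b0 r1: no row ⇒ E
  [2] b1 r6: had r6 ⇒ H
  [3] b2 r0: no row ⇒ E
  [4] b0 r4: had r1 ⇒ C
  [5] b1 r6: had r6 ⇒ H
  [6] b1 r9: had r6 ⇒ C
  [7] b2 r4: had r0 ⇒ C
  [8] b2 r6: had r4 ⇒ C
  [9] b1 r9: had r9 ⇒ H
  [10] b0 r4: had r4 ⇒ H
  [11] b3 r1: no row ⇒ E
  [12] b2 r1: had r6 ⇒ C

STATE = b0:4 b1:9 b2:1 b3:1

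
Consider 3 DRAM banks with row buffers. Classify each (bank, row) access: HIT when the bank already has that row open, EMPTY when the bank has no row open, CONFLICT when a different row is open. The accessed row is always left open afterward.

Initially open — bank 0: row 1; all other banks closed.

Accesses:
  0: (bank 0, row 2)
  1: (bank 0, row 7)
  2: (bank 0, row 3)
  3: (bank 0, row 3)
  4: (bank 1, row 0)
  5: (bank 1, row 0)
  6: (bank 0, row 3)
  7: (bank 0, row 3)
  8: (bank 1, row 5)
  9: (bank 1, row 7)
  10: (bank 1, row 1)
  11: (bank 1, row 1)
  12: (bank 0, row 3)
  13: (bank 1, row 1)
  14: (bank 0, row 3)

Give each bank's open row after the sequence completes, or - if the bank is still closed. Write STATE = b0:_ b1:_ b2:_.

  [0] b0 r2: had r1 ⇒ C
  [1] b0 r7: had r2 ⇒ C
  [2] b0 r3: had r7 ⇒ C
  [3] b0 r3: had r3 ⇒ H
  [4] b1 r0: no row ⇒ E
  [5] b1 r0: had r0 ⇒ H
  [6] b0 r3: had r3 ⇒ H
  [7] b0 r3: had r3 ⇒ H
  [8] b1 r5: had r0 ⇒ C
  [9] b1 r7: had r5 ⇒ C
  [10] b1 r1: had r7 ⇒ C
  [11] b1 r1: had r1 ⇒ H
  [12] b0 r3: had r3 ⇒ H
  [13] b1 r1: had r1 ⇒ H
  [14] b0 r3: had r3 ⇒ H

STATE = b0:3 b1:1 b2:-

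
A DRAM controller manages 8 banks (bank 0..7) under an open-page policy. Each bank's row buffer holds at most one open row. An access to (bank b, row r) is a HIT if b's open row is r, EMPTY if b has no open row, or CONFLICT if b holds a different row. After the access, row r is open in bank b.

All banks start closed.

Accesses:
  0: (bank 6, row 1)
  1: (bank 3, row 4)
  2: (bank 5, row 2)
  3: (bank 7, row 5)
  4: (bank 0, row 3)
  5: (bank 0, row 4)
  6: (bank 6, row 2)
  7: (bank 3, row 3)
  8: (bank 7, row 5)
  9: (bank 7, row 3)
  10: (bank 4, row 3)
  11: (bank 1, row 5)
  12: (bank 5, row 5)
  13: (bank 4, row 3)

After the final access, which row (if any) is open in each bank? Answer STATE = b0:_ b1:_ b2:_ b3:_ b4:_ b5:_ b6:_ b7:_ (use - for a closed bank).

  [0] b6 r1: no row ⇒ E
  [1] b3 r4: no row ⇒ E
  [2] b5 r2: no row ⇒ E
  [3] b7 r5: no row ⇒ E
  [4] b0 r3: no row ⇒ E
  [5] b0 r4: had r3 ⇒ C
  [6] b6 r2: had r1 ⇒ C
  [7] b3 r3: had r4 ⇒ C
  [8] b7 r5: had r5 ⇒ H
  [9] b7 r3: had r5 ⇒ C
  [10] b4 r3: no row ⇒ E
  [11] b1 r5: no row ⇒ E
  [12] b5 r5: had r2 ⇒ C
  [13] b4 r3: had r3 ⇒ H

STATE = b0:4 b1:5 b2:- b3:3 b4:3 b5:5 b6:2 b7:3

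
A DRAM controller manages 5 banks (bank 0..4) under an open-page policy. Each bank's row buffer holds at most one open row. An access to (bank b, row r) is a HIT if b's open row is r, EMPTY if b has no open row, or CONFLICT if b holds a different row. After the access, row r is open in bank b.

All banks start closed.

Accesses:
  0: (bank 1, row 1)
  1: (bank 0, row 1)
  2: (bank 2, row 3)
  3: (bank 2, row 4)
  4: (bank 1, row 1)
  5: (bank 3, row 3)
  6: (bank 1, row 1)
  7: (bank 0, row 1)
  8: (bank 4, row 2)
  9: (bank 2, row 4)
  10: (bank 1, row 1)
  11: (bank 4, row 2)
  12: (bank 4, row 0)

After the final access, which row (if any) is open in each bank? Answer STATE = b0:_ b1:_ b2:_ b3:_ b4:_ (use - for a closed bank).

step 0: bank1 None->1 [EMPTY]
step 1: bank0 None->1 [EMPTY]
step 2: bank2 None->3 [EMPTY]
step 3: bank2 3->4 [CONFLICT]
step 4: bank1 1->1 [HIT]
step 5: bank3 None->3 [EMPTY]
step 6: bank1 1->1 [HIT]
step 7: bank0 1->1 [HIT]
step 8: bank4 None->2 [EMPTY]
step 9: bank2 4->4 [HIT]
step 10: bank1 1->1 [HIT]
step 11: bank4 2->2 [HIT]
step 12: bank4 2->0 [CONFLICT]

STATE = b0:1 b1:1 b2:4 b3:3 b4:0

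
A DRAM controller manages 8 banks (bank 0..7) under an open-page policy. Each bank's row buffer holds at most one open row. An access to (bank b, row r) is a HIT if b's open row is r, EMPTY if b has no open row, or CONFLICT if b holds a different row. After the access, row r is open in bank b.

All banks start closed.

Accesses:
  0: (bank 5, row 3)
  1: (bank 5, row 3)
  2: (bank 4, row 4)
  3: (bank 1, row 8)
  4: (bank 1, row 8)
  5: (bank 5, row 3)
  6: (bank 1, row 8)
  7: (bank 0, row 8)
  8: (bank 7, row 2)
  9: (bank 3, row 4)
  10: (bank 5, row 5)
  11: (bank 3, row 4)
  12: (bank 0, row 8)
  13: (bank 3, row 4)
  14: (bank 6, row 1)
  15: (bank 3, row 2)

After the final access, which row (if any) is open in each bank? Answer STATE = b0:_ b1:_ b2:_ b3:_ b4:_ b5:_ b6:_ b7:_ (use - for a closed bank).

STATE = b0:8 b1:8 b2:- b3:2 b4:4 b5:5 b6:1 b7:2

  [0] b5 r3: no row ⇒ E
  [1] b5 r3: had r3 ⇒ H
  [2] b4 r4: no row ⇒ E
  [3] b1 r8: no row ⇒ E
  [4] b1 r8: had r8 ⇒ H
  [5] b5 r3: had r3 ⇒ H
  [6] b1 r8: had r8 ⇒ H
  [7] b0 r8: no row ⇒ E
  [8] b7 r2: no row ⇒ E
  [9] b3 r4: no row ⇒ E
  [10] b5 r5: had r3 ⇒ C
  [11] b3 r4: had r4 ⇒ H
  [12] b0 r8: had r8 ⇒ H
  [13] b3 r4: had r4 ⇒ H
  [14] b6 r1: no row ⇒ E
  [15] b3 r2: had r4 ⇒ C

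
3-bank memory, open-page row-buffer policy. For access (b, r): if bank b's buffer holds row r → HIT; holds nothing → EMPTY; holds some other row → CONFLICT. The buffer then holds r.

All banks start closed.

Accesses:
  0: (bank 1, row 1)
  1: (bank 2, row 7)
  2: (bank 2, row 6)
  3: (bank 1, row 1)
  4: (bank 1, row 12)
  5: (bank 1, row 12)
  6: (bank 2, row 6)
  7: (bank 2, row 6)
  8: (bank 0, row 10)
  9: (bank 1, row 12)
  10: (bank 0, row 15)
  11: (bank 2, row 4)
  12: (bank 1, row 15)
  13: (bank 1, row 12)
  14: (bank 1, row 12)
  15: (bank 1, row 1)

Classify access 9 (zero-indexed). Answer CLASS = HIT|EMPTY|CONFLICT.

#0 (1,1) E
#1 (2,7) E
#2 (2,6) C  (was 7)
#3 (1,1) H  (was 1)
#4 (1,12) C  (was 1)
#5 (1,12) H  (was 12)
#6 (2,6) H  (was 6)
#7 (2,6) H  (was 6)
#8 (0,10) E
#9 (1,12) H  (was 12)
#10 (0,15) C  (was 10)
#11 (2,4) C  (was 6)
#12 (1,15) C  (was 12)
#13 (1,12) C  (was 15)
#14 (1,12) H  (was 12)
#15 (1,1) C  (was 12)

CLASS = HIT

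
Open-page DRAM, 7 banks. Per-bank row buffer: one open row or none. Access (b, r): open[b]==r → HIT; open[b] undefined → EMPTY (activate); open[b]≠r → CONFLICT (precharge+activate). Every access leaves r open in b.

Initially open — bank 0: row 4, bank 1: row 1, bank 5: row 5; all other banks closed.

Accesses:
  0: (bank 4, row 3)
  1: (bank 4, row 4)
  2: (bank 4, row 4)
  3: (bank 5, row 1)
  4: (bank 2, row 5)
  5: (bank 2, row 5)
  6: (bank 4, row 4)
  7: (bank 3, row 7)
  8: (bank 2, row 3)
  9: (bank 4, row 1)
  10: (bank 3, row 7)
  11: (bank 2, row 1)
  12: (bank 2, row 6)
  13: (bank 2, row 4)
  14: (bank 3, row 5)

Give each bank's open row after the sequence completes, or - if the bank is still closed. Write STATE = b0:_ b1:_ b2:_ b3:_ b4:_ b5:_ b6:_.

STATE = b0:4 b1:1 b2:4 b3:5 b4:1 b5:1 b6:-

  [0] b4 r3: no row ⇒ E
  [1] b4 r4: had r3 ⇒ C
  [2] b4 r4: had r4 ⇒ H
  [3] b5 r1: had r5 ⇒ C
  [4] b2 r5: no row ⇒ E
  [5] b2 r5: had r5 ⇒ H
  [6] b4 r4: had r4 ⇒ H
  [7] b3 r7: no row ⇒ E
  [8] b2 r3: had r5 ⇒ C
  [9] b4 r1: had r4 ⇒ C
  [10] b3 r7: had r7 ⇒ H
  [11] b2 r1: had r3 ⇒ C
  [12] b2 r6: had r1 ⇒ C
  [13] b2 r4: had r6 ⇒ C
  [14] b3 r5: had r7 ⇒ C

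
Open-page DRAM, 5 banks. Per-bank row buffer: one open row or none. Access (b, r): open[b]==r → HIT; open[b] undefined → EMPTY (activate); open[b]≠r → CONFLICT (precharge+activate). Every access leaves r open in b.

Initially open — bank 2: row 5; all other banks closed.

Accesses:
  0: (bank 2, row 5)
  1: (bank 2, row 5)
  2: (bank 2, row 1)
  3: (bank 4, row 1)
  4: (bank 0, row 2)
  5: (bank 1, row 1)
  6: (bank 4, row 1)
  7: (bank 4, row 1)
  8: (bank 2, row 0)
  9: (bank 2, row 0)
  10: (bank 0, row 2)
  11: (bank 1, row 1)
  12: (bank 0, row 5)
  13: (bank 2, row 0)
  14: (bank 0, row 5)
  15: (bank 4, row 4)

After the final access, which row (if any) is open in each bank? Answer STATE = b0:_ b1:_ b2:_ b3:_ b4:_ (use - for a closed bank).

STATE = b0:5 b1:1 b2:0 b3:- b4:4

  [0] b2 r5: had r5 ⇒ H
  [1] b2 r5: had r5 ⇒ H
  [2] b2 r1: had r5 ⇒ C
  [3] b4 r1: no row ⇒ E
  [4] b0 r2: no row ⇒ E
  [5] b1 r1: no row ⇒ E
  [6] b4 r1: had r1 ⇒ H
  [7] b4 r1: had r1 ⇒ H
  [8] b2 r0: had r1 ⇒ C
  [9] b2 r0: had r0 ⇒ H
  [10] b0 r2: had r2 ⇒ H
  [11] b1 r1: had r1 ⇒ H
  [12] b0 r5: had r2 ⇒ C
  [13] b2 r0: had r0 ⇒ H
  [14] b0 r5: had r5 ⇒ H
  [15] b4 r4: had r1 ⇒ C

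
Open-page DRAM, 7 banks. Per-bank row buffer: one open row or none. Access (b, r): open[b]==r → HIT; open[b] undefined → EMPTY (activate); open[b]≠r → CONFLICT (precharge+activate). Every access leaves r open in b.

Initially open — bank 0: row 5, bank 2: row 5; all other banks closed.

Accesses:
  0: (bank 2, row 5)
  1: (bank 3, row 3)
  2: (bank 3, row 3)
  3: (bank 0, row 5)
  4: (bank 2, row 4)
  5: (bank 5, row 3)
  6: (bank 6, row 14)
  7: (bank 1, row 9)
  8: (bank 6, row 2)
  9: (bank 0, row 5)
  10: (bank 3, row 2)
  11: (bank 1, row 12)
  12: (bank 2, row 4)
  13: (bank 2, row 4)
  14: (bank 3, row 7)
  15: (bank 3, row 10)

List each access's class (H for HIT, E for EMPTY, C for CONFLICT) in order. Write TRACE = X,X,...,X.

  [0] b2 r5: had r5 ⇒ H
  [1] b3 r3: no row ⇒ E
  [2] b3 r3: had r3 ⇒ H
  [3] b0 r5: had r5 ⇒ H
  [4] b2 r4: had r5 ⇒ C
  [5] b5 r3: no row ⇒ E
  [6] b6 r14: no row ⇒ E
  [7] b1 r9: no row ⇒ E
  [8] b6 r2: had r14 ⇒ C
  [9] b0 r5: had r5 ⇒ H
  [10] b3 r2: had r3 ⇒ C
  [11] b1 r12: had r9 ⇒ C
  [12] b2 r4: had r4 ⇒ H
  [13] b2 r4: had r4 ⇒ H
  [14] b3 r7: had r2 ⇒ C
  [15] b3 r10: had r7 ⇒ C

TRACE = H,E,H,H,C,E,E,E,C,H,C,C,H,H,C,C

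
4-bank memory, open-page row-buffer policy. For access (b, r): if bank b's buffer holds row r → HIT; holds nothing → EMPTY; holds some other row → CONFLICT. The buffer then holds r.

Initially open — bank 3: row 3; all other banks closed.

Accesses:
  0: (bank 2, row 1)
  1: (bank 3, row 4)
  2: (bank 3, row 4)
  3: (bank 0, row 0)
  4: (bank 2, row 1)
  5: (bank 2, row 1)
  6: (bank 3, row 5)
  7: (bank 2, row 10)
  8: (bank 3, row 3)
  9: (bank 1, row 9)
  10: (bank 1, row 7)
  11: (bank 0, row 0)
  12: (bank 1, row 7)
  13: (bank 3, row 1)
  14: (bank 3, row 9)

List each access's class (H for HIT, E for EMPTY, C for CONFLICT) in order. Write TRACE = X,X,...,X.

TRACE = E,C,H,E,H,H,C,C,C,E,C,H,H,C,C

#0 (2,1) E
#1 (3,4) C  (was 3)
#2 (3,4) H  (was 4)
#3 (0,0) E
#4 (2,1) H  (was 1)
#5 (2,1) H  (was 1)
#6 (3,5) C  (was 4)
#7 (2,10) C  (was 1)
#8 (3,3) C  (was 5)
#9 (1,9) E
#10 (1,7) C  (was 9)
#11 (0,0) H  (was 0)
#12 (1,7) H  (was 7)
#13 (3,1) C  (was 3)
#14 (3,9) C  (was 1)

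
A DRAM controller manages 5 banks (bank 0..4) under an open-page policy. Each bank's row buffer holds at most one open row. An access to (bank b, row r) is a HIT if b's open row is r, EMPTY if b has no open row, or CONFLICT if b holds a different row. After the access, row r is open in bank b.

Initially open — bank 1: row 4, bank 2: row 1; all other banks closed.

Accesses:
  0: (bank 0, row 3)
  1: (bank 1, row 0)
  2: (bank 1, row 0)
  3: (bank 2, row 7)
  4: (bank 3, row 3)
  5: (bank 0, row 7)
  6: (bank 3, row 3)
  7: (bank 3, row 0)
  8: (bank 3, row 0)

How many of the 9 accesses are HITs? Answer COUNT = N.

#0 (0,3) E
#1 (1,0) C  (was 4)
#2 (1,0) H  (was 0)
#3 (2,7) C  (was 1)
#4 (3,3) E
#5 (0,7) C  (was 3)
#6 (3,3) H  (was 3)
#7 (3,0) C  (was 3)
#8 (3,0) H  (was 0)

COUNT = 3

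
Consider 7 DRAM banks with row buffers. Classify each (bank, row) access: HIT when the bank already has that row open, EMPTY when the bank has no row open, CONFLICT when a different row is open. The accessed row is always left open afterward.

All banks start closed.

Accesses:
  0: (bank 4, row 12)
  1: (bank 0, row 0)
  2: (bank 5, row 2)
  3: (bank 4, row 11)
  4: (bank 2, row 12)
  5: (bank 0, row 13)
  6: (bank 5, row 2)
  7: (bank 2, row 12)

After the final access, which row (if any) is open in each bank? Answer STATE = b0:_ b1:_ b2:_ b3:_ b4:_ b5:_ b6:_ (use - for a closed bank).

step 0: bank4 None->12 [EMPTY]
step 1: bank0 None->0 [EMPTY]
step 2: bank5 None->2 [EMPTY]
step 3: bank4 12->11 [CONFLICT]
step 4: bank2 None->12 [EMPTY]
step 5: bank0 0->13 [CONFLICT]
step 6: bank5 2->2 [HIT]
step 7: bank2 12->12 [HIT]

STATE = b0:13 b1:- b2:12 b3:- b4:11 b5:2 b6:-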